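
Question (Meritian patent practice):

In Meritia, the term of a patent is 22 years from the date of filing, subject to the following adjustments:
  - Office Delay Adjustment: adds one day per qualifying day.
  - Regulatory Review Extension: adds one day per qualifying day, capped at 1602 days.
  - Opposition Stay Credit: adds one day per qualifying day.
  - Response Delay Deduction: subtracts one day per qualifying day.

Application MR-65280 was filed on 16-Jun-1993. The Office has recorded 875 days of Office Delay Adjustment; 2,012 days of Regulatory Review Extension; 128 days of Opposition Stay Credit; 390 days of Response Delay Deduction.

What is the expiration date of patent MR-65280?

Base term: filing date + 22 years → 16 June 2015.
Office Delay Adjustment: +875 days → 7 November 2017.
Regulatory Review Extension: 2012 days claimed exceeds the 1602-day cap, so +1602 days → 28 March 2022.
Opposition Stay Credit: +128 days → 3 August 2022.
Response Delay Deduction: −390 days → 9 July 2021.

July 9, 2021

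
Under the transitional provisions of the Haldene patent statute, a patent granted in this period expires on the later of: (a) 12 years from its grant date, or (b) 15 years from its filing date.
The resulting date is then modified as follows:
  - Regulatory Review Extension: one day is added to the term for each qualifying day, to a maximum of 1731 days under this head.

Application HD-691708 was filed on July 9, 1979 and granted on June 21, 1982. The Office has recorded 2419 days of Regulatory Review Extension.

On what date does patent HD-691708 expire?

(a) grant + 12 years → 21 June 1994.
(b) filing + 15 years → 9 July 1994.
Later of the two: 9 July 1994.
Regulatory Review Extension: 2419 days claimed exceeds the 1731-day cap, so +1731 days → 5 April 1999.

1999-04-05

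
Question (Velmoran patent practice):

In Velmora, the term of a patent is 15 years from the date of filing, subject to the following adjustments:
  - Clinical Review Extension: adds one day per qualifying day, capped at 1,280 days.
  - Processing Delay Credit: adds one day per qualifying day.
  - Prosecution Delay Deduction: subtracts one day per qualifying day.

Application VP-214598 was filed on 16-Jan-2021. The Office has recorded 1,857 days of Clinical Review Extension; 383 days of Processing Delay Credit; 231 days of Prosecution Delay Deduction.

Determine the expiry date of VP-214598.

2039-12-18

Base term: filing date + 15 years → 16 January 2036.
Clinical Review Extension: 1857 days claimed exceeds the 1280-day cap, so +1280 days → 19 July 2039.
Processing Delay Credit: +383 days → 5 August 2040.
Prosecution Delay Deduction: −231 days → 18 December 2039.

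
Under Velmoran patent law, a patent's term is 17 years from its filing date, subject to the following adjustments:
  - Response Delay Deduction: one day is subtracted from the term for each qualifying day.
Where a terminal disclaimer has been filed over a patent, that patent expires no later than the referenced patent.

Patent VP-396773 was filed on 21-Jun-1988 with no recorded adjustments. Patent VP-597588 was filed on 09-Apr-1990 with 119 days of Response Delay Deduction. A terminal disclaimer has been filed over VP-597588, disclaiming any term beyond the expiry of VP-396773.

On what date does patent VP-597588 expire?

Natural term of VP-597588:
  Base: filing + 17 years → 9 April 2007.
  Response Delay Deduction: −119 days → 11 December 2006.
Expiry of referenced patent VP-396773:
  Base: filing + 17 years → 21 June 2005.
Terminal disclaimer: VP-597588 expires on the earlier of 11 December 2006 and 21 June 2005.

2005-06-21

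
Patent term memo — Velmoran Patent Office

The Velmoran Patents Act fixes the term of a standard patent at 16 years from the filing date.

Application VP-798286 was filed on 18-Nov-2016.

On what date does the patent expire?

Filing date + 16 years → 18 November 2032.

2032-11-18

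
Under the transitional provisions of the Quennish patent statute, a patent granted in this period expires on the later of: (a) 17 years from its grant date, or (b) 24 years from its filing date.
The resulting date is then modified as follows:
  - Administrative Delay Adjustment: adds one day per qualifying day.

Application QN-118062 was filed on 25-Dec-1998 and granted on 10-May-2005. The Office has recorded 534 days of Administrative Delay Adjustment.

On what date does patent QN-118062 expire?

2024-06-11

(a) grant + 17 years → 10 May 2022.
(b) filing + 24 years → 25 December 2022.
Later of the two: 25 December 2022.
Administrative Delay Adjustment: +534 days → 11 June 2024.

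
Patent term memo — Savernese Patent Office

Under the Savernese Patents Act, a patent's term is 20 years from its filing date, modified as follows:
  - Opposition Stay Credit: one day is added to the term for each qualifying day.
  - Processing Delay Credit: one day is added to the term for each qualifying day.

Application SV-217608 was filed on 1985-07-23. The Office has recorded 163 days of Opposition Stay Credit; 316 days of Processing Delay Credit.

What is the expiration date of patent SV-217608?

Base term: filing date + 20 years → 23 July 2005.
Opposition Stay Credit: +163 days → 2 January 2006.
Processing Delay Credit: +316 days → 14 November 2006.

2006-11-14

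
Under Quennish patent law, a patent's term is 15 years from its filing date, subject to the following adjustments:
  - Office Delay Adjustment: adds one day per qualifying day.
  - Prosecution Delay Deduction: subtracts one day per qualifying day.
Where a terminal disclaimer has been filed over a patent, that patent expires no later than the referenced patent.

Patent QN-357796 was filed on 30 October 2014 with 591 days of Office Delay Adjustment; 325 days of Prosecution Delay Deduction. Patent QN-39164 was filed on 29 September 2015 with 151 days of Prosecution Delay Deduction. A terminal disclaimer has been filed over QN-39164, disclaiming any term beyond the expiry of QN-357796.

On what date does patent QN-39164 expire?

2030-05-01

Natural term of QN-39164:
  Base: filing + 15 years → 29 September 2030.
  Prosecution Delay Deduction: −151 days → 1 May 2030.
Expiry of referenced patent QN-357796:
  Base: filing + 15 years → 30 October 2029.
  Office Delay Adjustment: +591 days → 13 June 2031.
  Prosecution Delay Deduction: −325 days → 23 July 2030.
Terminal disclaimer: QN-39164 expires on the earlier of 1 May 2030 and 23 July 2030.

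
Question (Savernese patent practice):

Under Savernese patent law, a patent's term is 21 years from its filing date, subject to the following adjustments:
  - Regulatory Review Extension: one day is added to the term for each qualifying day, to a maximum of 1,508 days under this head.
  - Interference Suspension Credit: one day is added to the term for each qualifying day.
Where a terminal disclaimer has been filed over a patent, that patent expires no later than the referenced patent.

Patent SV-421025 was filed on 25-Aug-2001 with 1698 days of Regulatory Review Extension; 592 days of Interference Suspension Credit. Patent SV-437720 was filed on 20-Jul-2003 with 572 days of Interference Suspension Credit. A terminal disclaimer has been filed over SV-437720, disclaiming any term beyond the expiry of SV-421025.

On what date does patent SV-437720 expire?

February 12, 2026

Natural term of SV-437720:
  Base: filing + 21 years → 20 July 2024.
  Interference Suspension Credit: +572 days → 12 February 2026.
Expiry of referenced patent SV-421025:
  Base: filing + 21 years → 25 August 2022.
  Regulatory Review Extension: 1698 days claimed exceeds the 1508-day cap, so +1508 days → 11 October 2026.
  Interference Suspension Credit: +592 days → 25 May 2028.
Terminal disclaimer: SV-437720 expires on the earlier of 12 February 2026 and 25 May 2028.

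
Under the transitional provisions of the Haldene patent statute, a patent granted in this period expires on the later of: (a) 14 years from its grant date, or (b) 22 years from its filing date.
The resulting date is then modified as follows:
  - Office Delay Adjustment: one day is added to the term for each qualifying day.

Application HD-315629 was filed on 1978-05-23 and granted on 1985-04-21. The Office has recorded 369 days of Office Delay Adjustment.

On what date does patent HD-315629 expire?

May 27, 2001

(a) grant + 14 years → 21 April 1999.
(b) filing + 22 years → 23 May 2000.
Later of the two: 23 May 2000.
Office Delay Adjustment: +369 days → 27 May 2001.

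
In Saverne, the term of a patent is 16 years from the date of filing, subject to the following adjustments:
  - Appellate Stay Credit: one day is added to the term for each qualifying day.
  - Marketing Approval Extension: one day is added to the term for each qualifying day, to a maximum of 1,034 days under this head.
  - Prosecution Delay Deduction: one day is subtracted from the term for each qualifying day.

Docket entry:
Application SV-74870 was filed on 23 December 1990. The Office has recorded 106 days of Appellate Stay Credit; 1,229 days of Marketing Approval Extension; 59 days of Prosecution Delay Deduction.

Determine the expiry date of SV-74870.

December 8, 2009

Base term: filing date + 16 years → 23 December 2006.
Appellate Stay Credit: +106 days → 8 April 2007.
Marketing Approval Extension: 1229 days claimed exceeds the 1034-day cap, so +1034 days → 5 February 2010.
Prosecution Delay Deduction: −59 days → 8 December 2009.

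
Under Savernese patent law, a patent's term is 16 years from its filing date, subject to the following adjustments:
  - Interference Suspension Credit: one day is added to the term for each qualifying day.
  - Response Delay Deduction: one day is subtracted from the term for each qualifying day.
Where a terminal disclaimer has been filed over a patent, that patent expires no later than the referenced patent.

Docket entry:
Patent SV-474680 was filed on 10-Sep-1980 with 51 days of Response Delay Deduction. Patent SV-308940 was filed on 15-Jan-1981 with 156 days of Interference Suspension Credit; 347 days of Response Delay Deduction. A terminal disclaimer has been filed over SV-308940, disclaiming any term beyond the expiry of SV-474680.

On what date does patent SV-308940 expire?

July 8, 1996

Natural term of SV-308940:
  Base: filing + 16 years → 15 January 1997.
  Interference Suspension Credit: +156 days → 20 June 1997.
  Response Delay Deduction: −347 days → 8 July 1996.
Expiry of referenced patent SV-474680:
  Base: filing + 16 years → 10 September 1996.
  Response Delay Deduction: −51 days → 21 July 1996.
Terminal disclaimer: SV-308940 expires on the earlier of 8 July 1996 and 21 July 1996.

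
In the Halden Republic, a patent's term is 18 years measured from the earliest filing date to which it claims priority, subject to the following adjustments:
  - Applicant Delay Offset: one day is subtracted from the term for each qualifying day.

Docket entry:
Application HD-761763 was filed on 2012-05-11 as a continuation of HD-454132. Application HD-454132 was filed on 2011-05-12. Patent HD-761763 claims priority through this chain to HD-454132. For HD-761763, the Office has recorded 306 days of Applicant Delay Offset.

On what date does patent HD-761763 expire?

Earliest priority filing: 12 May 2011.
Base term: 12 May 2011 + 18 years → 12 May 2029.
Applicant Delay Offset: −306 days → 10 July 2028.

2028-07-10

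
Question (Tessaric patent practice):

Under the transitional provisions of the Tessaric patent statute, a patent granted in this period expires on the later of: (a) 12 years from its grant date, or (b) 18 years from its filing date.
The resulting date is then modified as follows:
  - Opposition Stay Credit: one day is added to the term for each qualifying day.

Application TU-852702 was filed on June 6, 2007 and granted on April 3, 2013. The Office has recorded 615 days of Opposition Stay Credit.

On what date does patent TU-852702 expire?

(a) grant + 12 years → 3 April 2025.
(b) filing + 18 years → 6 June 2025.
Later of the two: 6 June 2025.
Opposition Stay Credit: +615 days → 11 February 2027.

February 11, 2027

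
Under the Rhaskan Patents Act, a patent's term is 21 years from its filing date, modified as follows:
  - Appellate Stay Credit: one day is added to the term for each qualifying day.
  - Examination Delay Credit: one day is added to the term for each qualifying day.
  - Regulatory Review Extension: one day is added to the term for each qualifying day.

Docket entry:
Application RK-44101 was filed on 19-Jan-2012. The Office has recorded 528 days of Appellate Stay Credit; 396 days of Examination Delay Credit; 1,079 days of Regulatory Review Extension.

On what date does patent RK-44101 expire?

2038-07-15

Base term: filing date + 21 years → 19 January 2033.
Appellate Stay Credit: +528 days → 1 July 2034.
Examination Delay Credit: +396 days → 1 August 2035.
Regulatory Review Extension: +1079 days → 15 July 2038.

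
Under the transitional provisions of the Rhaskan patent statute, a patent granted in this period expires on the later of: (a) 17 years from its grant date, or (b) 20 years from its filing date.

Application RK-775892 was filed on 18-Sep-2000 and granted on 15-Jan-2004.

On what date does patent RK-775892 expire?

(a) grant + 17 years → 15 January 2021.
(b) filing + 20 years → 18 September 2020.
Later of the two: 15 January 2021.

2021-01-15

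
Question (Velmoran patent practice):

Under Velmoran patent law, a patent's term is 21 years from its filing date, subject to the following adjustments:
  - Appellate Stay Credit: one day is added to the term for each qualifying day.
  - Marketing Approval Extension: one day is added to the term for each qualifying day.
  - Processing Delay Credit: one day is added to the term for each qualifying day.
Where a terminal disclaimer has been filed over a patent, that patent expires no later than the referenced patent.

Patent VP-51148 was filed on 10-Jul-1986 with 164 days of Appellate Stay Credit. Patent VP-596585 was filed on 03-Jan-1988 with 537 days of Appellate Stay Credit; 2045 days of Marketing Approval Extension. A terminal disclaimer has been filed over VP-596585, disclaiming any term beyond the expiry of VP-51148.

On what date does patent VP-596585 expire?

Natural term of VP-596585:
  Base: filing + 21 years → 3 January 2009.
  Appellate Stay Credit: +537 days → 24 June 2010.
  Marketing Approval Extension: +2045 days → 29 January 2016.
Expiry of referenced patent VP-51148:
  Base: filing + 21 years → 10 July 2007.
  Appellate Stay Credit: +164 days → 21 December 2007.
Terminal disclaimer: VP-596585 expires on the earlier of 29 January 2016 and 21 December 2007.

December 21, 2007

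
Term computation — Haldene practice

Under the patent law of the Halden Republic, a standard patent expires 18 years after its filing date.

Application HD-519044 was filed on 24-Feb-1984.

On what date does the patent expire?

Filing date + 18 years → 24 February 2002.

2002-02-24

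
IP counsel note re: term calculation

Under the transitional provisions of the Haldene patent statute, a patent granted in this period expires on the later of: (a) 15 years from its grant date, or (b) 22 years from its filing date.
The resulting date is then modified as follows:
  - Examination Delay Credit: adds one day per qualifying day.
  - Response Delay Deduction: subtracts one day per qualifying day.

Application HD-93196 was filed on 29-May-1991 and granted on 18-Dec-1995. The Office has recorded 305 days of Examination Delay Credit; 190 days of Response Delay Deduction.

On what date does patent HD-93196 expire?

2013-09-21

(a) grant + 15 years → 18 December 2010.
(b) filing + 22 years → 29 May 2013.
Later of the two: 29 May 2013.
Examination Delay Credit: +305 days → 30 March 2014.
Response Delay Deduction: −190 days → 21 September 2013.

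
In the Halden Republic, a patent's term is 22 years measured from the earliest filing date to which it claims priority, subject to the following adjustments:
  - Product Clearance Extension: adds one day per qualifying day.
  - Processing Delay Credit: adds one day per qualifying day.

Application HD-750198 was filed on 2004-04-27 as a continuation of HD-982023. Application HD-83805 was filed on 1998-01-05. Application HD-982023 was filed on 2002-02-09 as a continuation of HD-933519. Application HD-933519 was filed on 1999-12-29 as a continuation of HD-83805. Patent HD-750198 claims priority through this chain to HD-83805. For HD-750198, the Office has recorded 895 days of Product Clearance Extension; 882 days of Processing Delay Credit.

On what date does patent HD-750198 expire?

Earliest priority filing: 5 January 1998.
Base term: 5 January 1998 + 22 years → 5 January 2020.
Product Clearance Extension: +895 days → 18 June 2022.
Processing Delay Credit: +882 days → 16 November 2024.

November 16, 2024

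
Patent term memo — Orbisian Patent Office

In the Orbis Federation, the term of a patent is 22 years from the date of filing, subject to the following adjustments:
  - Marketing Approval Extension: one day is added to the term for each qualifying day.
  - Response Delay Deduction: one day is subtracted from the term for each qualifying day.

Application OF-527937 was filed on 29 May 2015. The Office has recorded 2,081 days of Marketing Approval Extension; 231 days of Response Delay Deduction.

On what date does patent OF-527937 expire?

2042-06-22

Base term: filing date + 22 years → 29 May 2037.
Marketing Approval Extension: +2081 days → 8 February 2043.
Response Delay Deduction: −231 days → 22 June 2042.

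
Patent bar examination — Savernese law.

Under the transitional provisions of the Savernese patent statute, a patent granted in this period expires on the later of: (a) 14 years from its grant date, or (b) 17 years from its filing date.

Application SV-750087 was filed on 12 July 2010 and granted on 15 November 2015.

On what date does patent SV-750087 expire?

(a) grant + 14 years → 15 November 2029.
(b) filing + 17 years → 12 July 2027.
Later of the two: 15 November 2029.

November 15, 2029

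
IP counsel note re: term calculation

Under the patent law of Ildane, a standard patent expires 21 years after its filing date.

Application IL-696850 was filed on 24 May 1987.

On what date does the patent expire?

Filing date + 21 years → 24 May 2008.

2008-05-24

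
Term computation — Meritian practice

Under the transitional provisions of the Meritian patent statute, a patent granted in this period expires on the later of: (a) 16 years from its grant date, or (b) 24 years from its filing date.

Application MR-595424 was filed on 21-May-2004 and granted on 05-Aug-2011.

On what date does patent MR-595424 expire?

2028-05-21

(a) grant + 16 years → 5 August 2027.
(b) filing + 24 years → 21 May 2028.
Later of the two: 21 May 2028.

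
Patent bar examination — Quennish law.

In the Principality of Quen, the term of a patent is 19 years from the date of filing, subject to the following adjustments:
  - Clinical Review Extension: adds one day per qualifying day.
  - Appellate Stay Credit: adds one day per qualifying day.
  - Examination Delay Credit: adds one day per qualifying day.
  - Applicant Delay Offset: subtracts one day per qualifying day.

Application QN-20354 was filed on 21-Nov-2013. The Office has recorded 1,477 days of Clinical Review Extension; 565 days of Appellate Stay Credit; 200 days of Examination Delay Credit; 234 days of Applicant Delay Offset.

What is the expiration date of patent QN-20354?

May 22, 2038

Base term: filing date + 19 years → 21 November 2032.
Clinical Review Extension: +1477 days → 7 December 2036.
Appellate Stay Credit: +565 days → 25 June 2038.
Examination Delay Credit: +200 days → 11 January 2039.
Applicant Delay Offset: −234 days → 22 May 2038.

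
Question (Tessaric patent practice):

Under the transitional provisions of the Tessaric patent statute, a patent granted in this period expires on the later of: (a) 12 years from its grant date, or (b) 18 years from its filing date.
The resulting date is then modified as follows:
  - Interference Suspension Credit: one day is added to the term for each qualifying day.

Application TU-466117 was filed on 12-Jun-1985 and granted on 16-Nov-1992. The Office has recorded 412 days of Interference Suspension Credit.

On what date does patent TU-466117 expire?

2006-01-02

(a) grant + 12 years → 16 November 2004.
(b) filing + 18 years → 12 June 2003.
Later of the two: 16 November 2004.
Interference Suspension Credit: +412 days → 2 January 2006.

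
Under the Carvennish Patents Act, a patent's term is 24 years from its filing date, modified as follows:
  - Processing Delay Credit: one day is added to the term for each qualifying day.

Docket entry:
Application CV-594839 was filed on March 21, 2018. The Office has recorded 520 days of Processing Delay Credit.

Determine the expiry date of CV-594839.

Base term: filing date + 24 years → 21 March 2042.
Processing Delay Credit: +520 days → 23 August 2043.

2043-08-23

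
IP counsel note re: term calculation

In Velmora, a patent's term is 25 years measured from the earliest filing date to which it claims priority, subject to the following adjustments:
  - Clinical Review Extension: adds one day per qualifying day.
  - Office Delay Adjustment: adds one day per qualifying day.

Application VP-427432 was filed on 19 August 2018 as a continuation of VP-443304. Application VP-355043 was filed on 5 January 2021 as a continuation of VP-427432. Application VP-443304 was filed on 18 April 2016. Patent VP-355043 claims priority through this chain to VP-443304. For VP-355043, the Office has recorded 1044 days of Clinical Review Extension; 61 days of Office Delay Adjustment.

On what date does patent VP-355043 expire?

Earliest priority filing: 18 April 2016.
Base term: 18 April 2016 + 25 years → 18 April 2041.
Clinical Review Extension: +1044 days → 26 February 2044.
Office Delay Adjustment: +61 days → 27 April 2044.

2044-04-27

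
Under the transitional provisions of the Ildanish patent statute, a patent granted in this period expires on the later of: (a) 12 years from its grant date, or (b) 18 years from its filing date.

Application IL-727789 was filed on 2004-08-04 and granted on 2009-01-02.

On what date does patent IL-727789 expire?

2022-08-04

(a) grant + 12 years → 2 January 2021.
(b) filing + 18 years → 4 August 2022.
Later of the two: 4 August 2022.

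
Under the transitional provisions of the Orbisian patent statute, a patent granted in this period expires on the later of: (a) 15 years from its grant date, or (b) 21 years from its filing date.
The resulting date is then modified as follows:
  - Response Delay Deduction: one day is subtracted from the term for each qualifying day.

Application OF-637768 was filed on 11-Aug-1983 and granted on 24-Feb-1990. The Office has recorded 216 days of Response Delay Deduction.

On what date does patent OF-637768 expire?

July 23, 2004

(a) grant + 15 years → 24 February 2005.
(b) filing + 21 years → 11 August 2004.
Later of the two: 24 February 2005.
Response Delay Deduction: −216 days → 23 July 2004.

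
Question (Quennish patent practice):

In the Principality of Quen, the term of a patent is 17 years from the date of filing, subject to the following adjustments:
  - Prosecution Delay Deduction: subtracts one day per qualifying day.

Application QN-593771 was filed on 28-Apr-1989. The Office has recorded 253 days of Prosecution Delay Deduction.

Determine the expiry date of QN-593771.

August 18, 2005

Base term: filing date + 17 years → 28 April 2006.
Prosecution Delay Deduction: −253 days → 18 August 2005.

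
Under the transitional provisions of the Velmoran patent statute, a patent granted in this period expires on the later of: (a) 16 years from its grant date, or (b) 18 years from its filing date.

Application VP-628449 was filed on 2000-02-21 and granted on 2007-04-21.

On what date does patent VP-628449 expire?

(a) grant + 16 years → 21 April 2023.
(b) filing + 18 years → 21 February 2018.
Later of the two: 21 April 2023.

April 21, 2023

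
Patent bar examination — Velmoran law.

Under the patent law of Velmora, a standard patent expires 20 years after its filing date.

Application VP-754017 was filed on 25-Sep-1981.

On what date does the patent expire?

September 25, 2001

Filing date + 20 years → 25 September 2001.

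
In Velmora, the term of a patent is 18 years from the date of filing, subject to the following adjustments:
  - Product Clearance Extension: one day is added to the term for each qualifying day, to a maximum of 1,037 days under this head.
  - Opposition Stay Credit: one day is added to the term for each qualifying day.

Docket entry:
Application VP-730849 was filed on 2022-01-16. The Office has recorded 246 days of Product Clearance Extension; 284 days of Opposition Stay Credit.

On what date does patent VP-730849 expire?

Base term: filing date + 18 years → 16 January 2040.
Product Clearance Extension: 246 days (within the 1037-day cap) → +246 days → 18 September 2040.
Opposition Stay Credit: +284 days → 29 June 2041.

2041-06-29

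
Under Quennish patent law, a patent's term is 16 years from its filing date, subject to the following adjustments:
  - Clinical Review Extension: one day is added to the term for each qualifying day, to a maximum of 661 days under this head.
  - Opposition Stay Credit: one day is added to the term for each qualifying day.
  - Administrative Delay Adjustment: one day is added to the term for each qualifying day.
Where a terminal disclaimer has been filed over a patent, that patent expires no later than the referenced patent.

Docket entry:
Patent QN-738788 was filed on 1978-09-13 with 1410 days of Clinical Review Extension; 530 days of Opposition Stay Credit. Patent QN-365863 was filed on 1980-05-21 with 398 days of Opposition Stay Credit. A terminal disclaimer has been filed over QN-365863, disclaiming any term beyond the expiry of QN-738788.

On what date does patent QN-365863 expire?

June 23, 1997

Natural term of QN-365863:
  Base: filing + 16 years → 21 May 1996.
  Opposition Stay Credit: +398 days → 23 June 1997.
Expiry of referenced patent QN-738788:
  Base: filing + 16 years → 13 September 1994.
  Clinical Review Extension: 1410 days claimed exceeds the 661-day cap, so +661 days → 5 July 1996.
  Opposition Stay Credit: +530 days → 17 December 1997.
Terminal disclaimer: QN-365863 expires on the earlier of 23 June 1997 and 17 December 1997.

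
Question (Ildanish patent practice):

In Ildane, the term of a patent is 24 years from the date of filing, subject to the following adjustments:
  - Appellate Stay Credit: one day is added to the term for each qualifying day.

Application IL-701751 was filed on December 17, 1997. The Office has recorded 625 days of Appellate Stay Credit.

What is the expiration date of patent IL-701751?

Base term: filing date + 24 years → 17 December 2021.
Appellate Stay Credit: +625 days → 3 September 2023.

September 3, 2023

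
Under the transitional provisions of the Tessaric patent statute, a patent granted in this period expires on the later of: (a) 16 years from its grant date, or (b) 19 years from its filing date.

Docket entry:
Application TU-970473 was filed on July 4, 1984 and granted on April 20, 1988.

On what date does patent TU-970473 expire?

2004-04-20

(a) grant + 16 years → 20 April 2004.
(b) filing + 19 years → 4 July 2003.
Later of the two: 20 April 2004.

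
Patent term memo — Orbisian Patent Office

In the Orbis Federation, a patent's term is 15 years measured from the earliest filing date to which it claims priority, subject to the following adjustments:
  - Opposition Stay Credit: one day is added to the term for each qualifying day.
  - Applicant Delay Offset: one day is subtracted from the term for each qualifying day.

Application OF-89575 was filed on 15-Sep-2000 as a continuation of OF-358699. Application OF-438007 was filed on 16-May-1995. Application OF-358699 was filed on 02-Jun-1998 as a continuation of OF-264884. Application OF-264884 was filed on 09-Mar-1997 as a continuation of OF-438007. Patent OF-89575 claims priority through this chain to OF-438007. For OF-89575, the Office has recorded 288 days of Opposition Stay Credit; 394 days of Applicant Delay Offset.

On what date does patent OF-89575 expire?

2010-01-30

Earliest priority filing: 16 May 1995.
Base term: 16 May 1995 + 15 years → 16 May 2010.
Opposition Stay Credit: +288 days → 28 February 2011.
Applicant Delay Offset: −394 days → 30 January 2010.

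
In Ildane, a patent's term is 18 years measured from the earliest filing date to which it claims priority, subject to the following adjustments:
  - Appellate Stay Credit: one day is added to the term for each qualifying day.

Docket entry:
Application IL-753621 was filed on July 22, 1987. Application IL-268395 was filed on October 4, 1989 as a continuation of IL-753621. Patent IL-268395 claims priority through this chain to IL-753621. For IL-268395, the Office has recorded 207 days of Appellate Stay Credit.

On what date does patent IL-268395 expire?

Earliest priority filing: 22 July 1987.
Base term: 22 July 1987 + 18 years → 22 July 2005.
Appellate Stay Credit: +207 days → 14 February 2006.

2006-02-14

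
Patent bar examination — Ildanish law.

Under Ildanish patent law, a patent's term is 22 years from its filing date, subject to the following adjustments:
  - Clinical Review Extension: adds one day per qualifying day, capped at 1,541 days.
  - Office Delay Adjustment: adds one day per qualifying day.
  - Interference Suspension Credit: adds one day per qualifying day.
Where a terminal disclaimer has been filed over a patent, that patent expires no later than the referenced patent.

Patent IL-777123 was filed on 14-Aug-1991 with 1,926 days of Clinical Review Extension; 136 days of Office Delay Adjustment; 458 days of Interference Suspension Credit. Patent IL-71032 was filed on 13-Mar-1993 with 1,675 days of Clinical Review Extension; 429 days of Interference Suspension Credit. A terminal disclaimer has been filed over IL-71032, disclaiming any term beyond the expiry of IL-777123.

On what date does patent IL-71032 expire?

2019-06-19

Natural term of IL-71032:
  Base: filing + 22 years → 13 March 2015.
  Clinical Review Extension: 1675 days claimed exceeds the 1541-day cap, so +1541 days → 1 June 2019.
  Interference Suspension Credit: +429 days → 3 August 2020.
Expiry of referenced patent IL-777123:
  Base: filing + 22 years → 14 August 2013.
  Clinical Review Extension: 1926 days claimed exceeds the 1541-day cap, so +1541 days → 2 November 2017.
  Office Delay Adjustment: +136 days → 18 March 2018.
  Interference Suspension Credit: +458 days → 19 June 2019.
Terminal disclaimer: IL-71032 expires on the earlier of 3 August 2020 and 19 June 2019.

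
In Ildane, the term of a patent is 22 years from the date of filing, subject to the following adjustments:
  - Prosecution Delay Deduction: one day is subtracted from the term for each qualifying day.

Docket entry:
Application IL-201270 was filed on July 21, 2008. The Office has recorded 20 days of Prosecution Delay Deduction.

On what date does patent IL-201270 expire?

July 1, 2030

Base term: filing date + 22 years → 21 July 2030.
Prosecution Delay Deduction: −20 days → 1 July 2030.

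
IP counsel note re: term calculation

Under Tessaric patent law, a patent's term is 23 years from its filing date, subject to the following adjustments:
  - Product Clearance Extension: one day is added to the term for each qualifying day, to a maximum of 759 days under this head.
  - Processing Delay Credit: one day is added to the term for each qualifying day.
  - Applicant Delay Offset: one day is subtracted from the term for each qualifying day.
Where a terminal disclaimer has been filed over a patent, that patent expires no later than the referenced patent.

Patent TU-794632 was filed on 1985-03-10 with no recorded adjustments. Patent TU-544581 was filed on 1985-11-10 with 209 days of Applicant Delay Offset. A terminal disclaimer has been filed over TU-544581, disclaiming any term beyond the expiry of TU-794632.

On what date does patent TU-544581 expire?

March 10, 2008

Natural term of TU-544581:
  Base: filing + 23 years → 10 November 2008.
  Applicant Delay Offset: −209 days → 15 April 2008.
Expiry of referenced patent TU-794632:
  Base: filing + 23 years → 10 March 2008.
Terminal disclaimer: TU-544581 expires on the earlier of 15 April 2008 and 10 March 2008.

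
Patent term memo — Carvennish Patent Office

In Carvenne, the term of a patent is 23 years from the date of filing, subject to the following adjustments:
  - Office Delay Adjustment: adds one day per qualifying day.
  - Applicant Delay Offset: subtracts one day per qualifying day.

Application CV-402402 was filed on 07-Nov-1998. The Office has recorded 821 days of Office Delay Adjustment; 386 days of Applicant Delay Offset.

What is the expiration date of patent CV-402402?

Base term: filing date + 23 years → 7 November 2021.
Office Delay Adjustment: +821 days → 6 February 2024.
Applicant Delay Offset: −386 days → 16 January 2023.

January 16, 2023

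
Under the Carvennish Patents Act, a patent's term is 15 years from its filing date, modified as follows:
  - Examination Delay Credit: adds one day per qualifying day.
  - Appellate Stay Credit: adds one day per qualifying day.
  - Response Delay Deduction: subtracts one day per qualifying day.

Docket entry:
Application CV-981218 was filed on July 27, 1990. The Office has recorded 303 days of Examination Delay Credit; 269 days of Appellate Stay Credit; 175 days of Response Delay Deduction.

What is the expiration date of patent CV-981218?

August 28, 2006

Base term: filing date + 15 years → 27 July 2005.
Examination Delay Credit: +303 days → 26 May 2006.
Appellate Stay Credit: +269 days → 19 February 2007.
Response Delay Deduction: −175 days → 28 August 2006.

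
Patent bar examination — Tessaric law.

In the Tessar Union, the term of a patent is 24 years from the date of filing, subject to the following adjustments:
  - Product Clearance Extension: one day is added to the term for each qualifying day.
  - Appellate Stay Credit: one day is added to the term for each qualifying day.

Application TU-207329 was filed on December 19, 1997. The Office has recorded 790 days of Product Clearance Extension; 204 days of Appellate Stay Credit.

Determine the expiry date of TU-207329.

September 8, 2024

Base term: filing date + 24 years → 19 December 2021.
Product Clearance Extension: +790 days → 17 February 2024.
Appellate Stay Credit: +204 days → 8 September 2024.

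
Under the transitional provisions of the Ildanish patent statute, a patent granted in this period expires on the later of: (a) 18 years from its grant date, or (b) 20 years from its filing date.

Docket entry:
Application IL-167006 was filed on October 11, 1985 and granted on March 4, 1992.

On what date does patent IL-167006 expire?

(a) grant + 18 years → 4 March 2010.
(b) filing + 20 years → 11 October 2005.
Later of the two: 4 March 2010.

March 4, 2010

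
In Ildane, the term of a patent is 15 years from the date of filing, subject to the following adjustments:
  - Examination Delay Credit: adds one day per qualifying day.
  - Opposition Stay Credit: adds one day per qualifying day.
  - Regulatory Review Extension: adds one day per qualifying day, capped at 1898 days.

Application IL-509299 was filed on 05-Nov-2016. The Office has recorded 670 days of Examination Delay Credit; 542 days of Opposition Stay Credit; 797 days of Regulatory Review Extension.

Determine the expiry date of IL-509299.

May 6, 2037

Base term: filing date + 15 years → 5 November 2031.
Examination Delay Credit: +670 days → 5 September 2033.
Opposition Stay Credit: +542 days → 1 March 2035.
Regulatory Review Extension: 797 days (within the 1898-day cap) → +797 days → 6 May 2037.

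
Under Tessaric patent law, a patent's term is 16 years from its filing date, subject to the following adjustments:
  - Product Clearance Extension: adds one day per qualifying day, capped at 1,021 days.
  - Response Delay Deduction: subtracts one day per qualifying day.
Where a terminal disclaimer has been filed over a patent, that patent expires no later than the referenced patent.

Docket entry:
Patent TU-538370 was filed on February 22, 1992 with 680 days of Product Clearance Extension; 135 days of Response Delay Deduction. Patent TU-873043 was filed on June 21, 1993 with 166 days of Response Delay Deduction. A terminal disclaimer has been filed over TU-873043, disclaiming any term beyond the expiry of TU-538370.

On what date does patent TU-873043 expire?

Natural term of TU-873043:
  Base: filing + 16 years → 21 June 2009.
  Response Delay Deduction: −166 days → 6 January 2009.
Expiry of referenced patent TU-538370:
  Base: filing + 16 years → 22 February 2008.
  Product Clearance Extension: 680 days (within the 1021-day cap) → +680 days → 2 January 2010.
  Response Delay Deduction: −135 days → 20 August 2009.
Terminal disclaimer: TU-873043 expires on the earlier of 6 January 2009 and 20 August 2009.

January 6, 2009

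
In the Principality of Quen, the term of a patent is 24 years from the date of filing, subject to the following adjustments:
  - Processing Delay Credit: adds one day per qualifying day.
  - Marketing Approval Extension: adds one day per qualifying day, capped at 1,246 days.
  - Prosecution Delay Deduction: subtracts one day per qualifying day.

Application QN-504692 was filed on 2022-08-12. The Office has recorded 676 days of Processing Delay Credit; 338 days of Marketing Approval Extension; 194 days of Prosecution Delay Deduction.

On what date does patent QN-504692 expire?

Base term: filing date + 24 years → 12 August 2046.
Processing Delay Credit: +676 days → 18 June 2048.
Marketing Approval Extension: 338 days (within the 1246-day cap) → +338 days → 22 May 2049.
Prosecution Delay Deduction: −194 days → 9 November 2048.

November 9, 2048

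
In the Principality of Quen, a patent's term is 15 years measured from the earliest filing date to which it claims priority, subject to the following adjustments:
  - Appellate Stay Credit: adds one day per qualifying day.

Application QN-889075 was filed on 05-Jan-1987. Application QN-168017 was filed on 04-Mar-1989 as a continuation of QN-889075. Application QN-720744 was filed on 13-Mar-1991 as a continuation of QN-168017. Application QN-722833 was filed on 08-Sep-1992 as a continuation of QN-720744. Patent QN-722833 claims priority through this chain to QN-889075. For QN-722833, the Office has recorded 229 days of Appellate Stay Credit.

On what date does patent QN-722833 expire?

Earliest priority filing: 5 January 1987.
Base term: 5 January 1987 + 15 years → 5 January 2002.
Appellate Stay Credit: +229 days → 22 August 2002.

2002-08-22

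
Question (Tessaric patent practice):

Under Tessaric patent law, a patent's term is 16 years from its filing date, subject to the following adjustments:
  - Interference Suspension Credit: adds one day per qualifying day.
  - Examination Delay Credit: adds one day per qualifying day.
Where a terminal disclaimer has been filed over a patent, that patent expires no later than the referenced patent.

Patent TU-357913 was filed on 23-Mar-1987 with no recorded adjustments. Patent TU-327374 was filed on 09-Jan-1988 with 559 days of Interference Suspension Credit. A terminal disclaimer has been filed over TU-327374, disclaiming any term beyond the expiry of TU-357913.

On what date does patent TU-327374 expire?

Natural term of TU-327374:
  Base: filing + 16 years → 9 January 2004.
  Interference Suspension Credit: +559 days → 21 July 2005.
Expiry of referenced patent TU-357913:
  Base: filing + 16 years → 23 March 2003.
Terminal disclaimer: TU-327374 expires on the earlier of 21 July 2005 and 23 March 2003.

2003-03-23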